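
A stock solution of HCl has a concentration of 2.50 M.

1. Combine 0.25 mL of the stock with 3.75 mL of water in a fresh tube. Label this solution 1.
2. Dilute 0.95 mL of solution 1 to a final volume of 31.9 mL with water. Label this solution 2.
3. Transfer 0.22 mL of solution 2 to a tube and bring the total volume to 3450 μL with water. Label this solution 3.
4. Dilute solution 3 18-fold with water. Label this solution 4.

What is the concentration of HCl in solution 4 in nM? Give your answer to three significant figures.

1.65 × 10^4 nM

Step 1: 0.25 mL + 3.75 mL = 4 mL total → factor 4/0.25 = 16
Step 2: 0.95 mL brought to 31.9 mL → factor 31.9/0.95 = 33.579
Step 3: 0.22 mL brought to 3450 μL → factor 3.45/0.22 = 15.682
Step 4: 18-fold → factor 18
Overall dilution factor = 16 × 33.579 × 15.682 × 18 = 1.5165 × 10^5
Final = 2.50 M / 1.5165 × 10^5 = 1.648 × 10^-5 M = 1.65 × 10^4 nM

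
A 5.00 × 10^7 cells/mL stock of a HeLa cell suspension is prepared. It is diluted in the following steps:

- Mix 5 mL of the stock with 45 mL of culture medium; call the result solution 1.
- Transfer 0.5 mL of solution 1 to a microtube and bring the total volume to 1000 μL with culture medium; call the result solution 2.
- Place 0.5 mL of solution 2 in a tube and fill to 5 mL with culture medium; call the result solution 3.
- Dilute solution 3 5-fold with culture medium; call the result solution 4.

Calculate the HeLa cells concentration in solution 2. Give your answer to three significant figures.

2.50 × 10^6 cells/mL

Step 1: 5 mL + 45 mL = 50 mL total → factor 50/5 = 10
Step 2: 0.5 mL brought to 1000 μL → factor 1/0.5 = 2
Dilution factor through solution 2 = 10 × 2 = 20
[solution 2] = 5.00 × 10^7 cells/mL / 20 = 2.50 × 10^6 cells/mL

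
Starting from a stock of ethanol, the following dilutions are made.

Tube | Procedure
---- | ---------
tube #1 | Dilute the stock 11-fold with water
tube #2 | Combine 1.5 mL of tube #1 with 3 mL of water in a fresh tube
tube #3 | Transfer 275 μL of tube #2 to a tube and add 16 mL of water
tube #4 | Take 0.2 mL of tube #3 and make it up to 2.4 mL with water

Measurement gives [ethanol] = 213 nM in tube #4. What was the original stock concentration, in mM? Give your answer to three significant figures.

4.99 mM

Step 1: 11-fold → factor 11
Step 2: 1.5 mL + 3 mL = 4.5 mL total → factor 4.5/1.5 = 3
Step 3: 275 μL + 16 mL = 16275 μL total → factor 16275/275 = 59.182
Step 4: 0.2 mL brought to 2.4 mL → factor 2.4/0.2 = 12
Overall dilution factor = 11 × 3 × 59.182 × 12 = 23436
Stock = 213 nM × 23436 = 4.992 × 10^6 nM = 4.99 mM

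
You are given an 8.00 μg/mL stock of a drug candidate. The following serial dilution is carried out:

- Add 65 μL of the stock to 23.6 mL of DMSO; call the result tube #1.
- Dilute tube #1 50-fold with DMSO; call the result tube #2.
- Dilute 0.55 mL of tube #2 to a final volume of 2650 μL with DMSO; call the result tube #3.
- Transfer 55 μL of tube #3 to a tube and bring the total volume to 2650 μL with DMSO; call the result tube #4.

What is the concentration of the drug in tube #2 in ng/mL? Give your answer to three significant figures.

Step 1: 65 μL + 23.6 mL = 23665 μL total → factor 23665/65 = 364.08
Step 2: 50-fold → factor 50
Dilution factor through tube #2 = 364.08 × 50 = 18204
[tube #2] = 8.00 μg/mL / 18204 = 0.0004395 μg/mL = 0.439 ng/mL

0.439 ng/mL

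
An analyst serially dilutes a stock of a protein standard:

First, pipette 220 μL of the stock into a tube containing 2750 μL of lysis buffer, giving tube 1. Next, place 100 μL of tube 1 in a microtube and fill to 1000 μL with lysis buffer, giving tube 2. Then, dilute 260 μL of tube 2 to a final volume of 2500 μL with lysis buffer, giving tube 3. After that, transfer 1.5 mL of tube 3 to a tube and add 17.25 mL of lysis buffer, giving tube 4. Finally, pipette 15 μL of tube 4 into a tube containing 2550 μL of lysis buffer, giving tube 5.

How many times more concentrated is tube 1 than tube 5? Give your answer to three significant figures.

2.06 × 10^5

Step 1: 220 μL + 2750 μL = 2970 μL total → factor 2970/220 = 13.5
Step 2: 100 μL brought to 1000 μL → factor 1000/100 = 10
Step 3: 260 μL brought to 2500 μL → factor 2500/260 = 9.6154
Step 4: 1.5 mL + 17.25 mL = 18.75 mL total → factor 18.75/1.5 = 12.5
Step 5: 15 μL + 2550 μL = 2565 μL total → factor 2565/15 = 171
Dilution factor to tube 1 = 13.5; to tube 5 = 2.7746 × 10^6
[tube 1]/[tube 5] = (factor to tube 5)/(factor to tube 1) = 2.7746 × 10^6/13.5 = 2.06 × 10^5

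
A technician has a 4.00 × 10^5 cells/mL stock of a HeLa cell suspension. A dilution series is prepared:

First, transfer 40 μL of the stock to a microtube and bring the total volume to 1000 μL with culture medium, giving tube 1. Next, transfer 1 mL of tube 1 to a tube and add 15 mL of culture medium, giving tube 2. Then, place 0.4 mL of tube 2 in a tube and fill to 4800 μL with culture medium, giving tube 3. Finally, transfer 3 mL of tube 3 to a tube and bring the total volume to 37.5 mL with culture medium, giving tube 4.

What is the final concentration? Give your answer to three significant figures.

Step 1: 40 μL brought to 1000 μL → factor 1000/40 = 25
Step 2: 1 mL + 15 mL = 16 mL total → factor 16/1 = 16
Step 3: 0.4 mL brought to 4800 μL → factor 4.8/0.4 = 12
Step 4: 3 mL brought to 37.5 mL → factor 37.5/3 = 12.5
Overall dilution factor = 25 × 16 × 12 × 12.5 = 60000
Final = 4.00 × 10^5 cells/mL / 60000 = 6.67 cells/mL

6.67 cells/mL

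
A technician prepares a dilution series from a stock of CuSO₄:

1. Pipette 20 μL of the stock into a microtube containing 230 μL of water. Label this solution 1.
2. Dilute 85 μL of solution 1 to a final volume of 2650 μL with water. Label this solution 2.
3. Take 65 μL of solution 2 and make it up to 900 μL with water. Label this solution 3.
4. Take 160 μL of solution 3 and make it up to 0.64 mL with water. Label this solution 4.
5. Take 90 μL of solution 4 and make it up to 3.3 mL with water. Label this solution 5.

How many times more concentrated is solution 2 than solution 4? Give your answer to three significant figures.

55.4

Step 1: 20 μL + 230 μL = 250 μL total → factor 250/20 = 12.5
Step 2: 85 μL brought to 2650 μL → factor 2650/85 = 31.176
Step 3: 65 μL brought to 900 μL → factor 900/65 = 13.846
Step 4: 160 μL brought to 0.64 mL → factor 640/160 = 4
Dilution factor to solution 2 = 389.71; to solution 4 = 21584
[solution 2]/[solution 4] = (factor to solution 4)/(factor to solution 2) = 21584/389.71 = 55.4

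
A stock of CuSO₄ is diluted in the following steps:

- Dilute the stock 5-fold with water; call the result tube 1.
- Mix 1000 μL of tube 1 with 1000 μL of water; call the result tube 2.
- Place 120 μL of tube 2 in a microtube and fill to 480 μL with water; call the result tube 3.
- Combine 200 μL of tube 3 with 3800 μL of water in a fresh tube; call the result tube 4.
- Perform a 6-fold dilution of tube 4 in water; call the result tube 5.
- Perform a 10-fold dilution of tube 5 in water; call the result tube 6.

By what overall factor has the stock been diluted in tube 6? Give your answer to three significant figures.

4.80 × 10^4

Step 1: 5-fold → factor 5
Step 2: 1000 μL + 1000 μL = 2000 μL total → factor 2000/1000 = 2
Step 3: 120 μL brought to 480 μL → factor 480/120 = 4
Step 4: 200 μL + 3800 μL = 4000 μL total → factor 4000/200 = 20
Step 5: 6-fold → factor 6
Step 6: 10-fold → factor 10
Overall dilution factor = 5 × 2 × 4 × 20 × 6 × 10 = 48000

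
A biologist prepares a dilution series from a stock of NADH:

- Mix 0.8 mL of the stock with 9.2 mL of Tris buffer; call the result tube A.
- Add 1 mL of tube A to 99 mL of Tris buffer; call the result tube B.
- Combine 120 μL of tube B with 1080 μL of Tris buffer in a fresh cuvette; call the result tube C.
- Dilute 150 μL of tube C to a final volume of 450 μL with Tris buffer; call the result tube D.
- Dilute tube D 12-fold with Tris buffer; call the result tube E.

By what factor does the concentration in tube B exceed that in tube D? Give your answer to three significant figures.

Step 1: 0.8 mL + 9.2 mL = 10 mL total → factor 10/0.8 = 12.5
Step 2: 1 mL + 99 mL = 100 mL total → factor 100/1 = 100
Step 3: 120 μL + 1080 μL = 1200 μL total → factor 1200/120 = 10
Step 4: 150 μL brought to 450 μL → factor 450/150 = 3
Dilution factor to tube B = 1250; to tube D = 37500
[tube B]/[tube D] = (factor to tube D)/(factor to tube B) = 37500/1250 = 30.0

30.0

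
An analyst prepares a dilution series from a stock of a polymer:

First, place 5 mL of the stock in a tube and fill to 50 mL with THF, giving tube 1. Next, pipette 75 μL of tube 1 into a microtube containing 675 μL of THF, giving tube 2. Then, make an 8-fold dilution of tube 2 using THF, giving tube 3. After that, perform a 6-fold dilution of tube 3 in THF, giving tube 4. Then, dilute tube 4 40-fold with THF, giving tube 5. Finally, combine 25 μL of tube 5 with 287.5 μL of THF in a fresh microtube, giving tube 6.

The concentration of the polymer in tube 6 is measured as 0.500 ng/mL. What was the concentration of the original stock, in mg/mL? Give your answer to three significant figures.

Step 1: 5 mL brought to 50 mL → factor 50/5 = 10
Step 2: 75 μL + 675 μL = 750 μL total → factor 750/75 = 10
Step 3: 8-fold → factor 8
Step 4: 6-fold → factor 6
Step 5: 40-fold → factor 40
Step 6: 25 μL + 287.5 μL = 312.5 μL total → factor 312.5/25 = 12.5
Overall dilution factor = 10 × 10 × 8 × 6 × 40 × 12.5 = 2.4 × 10^6
Stock = 0.500 ng/mL × 2.4 × 10^6 = 1.200 × 10^6 ng/mL = 1.20 mg/mL

1.20 mg/mL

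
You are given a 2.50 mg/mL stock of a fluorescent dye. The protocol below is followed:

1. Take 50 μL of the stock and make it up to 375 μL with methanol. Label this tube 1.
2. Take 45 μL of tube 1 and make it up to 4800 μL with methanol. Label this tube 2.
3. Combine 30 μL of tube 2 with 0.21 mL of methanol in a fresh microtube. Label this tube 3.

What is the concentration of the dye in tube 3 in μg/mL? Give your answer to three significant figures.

0.391 μg/mL

Step 1: 50 μL brought to 375 μL → factor 375/50 = 7.5
Step 2: 45 μL brought to 4800 μL → factor 4800/45 = 106.67
Step 3: 30 μL + 0.21 mL = 240 μL total → factor 240/30 = 8
Overall dilution factor = 7.5 × 106.67 × 8 = 6400
Final = 2.50 mg/mL / 6400 = 0.0003906 mg/mL = 0.391 μg/mL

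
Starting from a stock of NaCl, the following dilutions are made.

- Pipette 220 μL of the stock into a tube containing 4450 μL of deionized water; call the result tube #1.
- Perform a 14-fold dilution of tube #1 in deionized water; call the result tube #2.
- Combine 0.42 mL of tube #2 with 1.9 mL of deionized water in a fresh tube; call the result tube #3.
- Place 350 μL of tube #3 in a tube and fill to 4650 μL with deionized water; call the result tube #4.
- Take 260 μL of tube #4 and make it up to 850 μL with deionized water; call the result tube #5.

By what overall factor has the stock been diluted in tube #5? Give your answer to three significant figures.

Step 1: 220 μL + 4450 μL = 4670 μL total → factor 4670/220 = 21.227
Step 2: 14-fold → factor 14
Step 3: 0.42 mL + 1.9 mL = 2.32 mL total → factor 2.32/0.42 = 5.5238
Step 4: 350 μL brought to 4650 μL → factor 4650/350 = 13.286
Step 5: 260 μL brought to 850 μL → factor 850/260 = 3.2692
Overall dilution factor = 21.227 × 14 × 5.5238 × 13.286 × 3.2692 = 71300

7.13 × 10^4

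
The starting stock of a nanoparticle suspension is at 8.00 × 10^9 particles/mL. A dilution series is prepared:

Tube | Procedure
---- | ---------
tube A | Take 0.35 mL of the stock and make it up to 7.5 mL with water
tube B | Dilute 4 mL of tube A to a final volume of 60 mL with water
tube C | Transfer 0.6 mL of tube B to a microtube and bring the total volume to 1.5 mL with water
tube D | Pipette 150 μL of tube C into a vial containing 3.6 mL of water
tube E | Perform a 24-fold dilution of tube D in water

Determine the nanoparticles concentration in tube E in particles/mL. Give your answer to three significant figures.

Step 1: 0.35 mL brought to 7.5 mL → factor 7.5/0.35 = 21.429
Step 2: 4 mL brought to 60 mL → factor 60/4 = 15
Step 3: 0.6 mL brought to 1.5 mL → factor 1.5/0.6 = 2.5
Step 4: 150 μL + 3.6 mL = 3750 μL total → factor 3750/150 = 25
Step 5: 24-fold → factor 24
Overall dilution factor = 21.429 × 15 × 2.5 × 25 × 24 = 4.8214 × 10^5
Final = 8.00 × 10^9 particles/mL / 4.8214 × 10^5 = 1.66 × 10^4 particles/mL

1.66 × 10^4 particles/mL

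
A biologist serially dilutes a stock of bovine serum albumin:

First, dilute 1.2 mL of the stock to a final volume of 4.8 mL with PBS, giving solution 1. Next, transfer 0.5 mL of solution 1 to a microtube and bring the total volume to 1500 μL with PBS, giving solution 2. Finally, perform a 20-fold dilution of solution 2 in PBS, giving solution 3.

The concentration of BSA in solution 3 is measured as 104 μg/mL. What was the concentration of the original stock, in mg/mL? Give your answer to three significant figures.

Step 1: 1.2 mL brought to 4.8 mL → factor 4.8/1.2 = 4
Step 2: 0.5 mL brought to 1500 μL → factor 1.5/0.5 = 3
Step 3: 20-fold → factor 20
Overall dilution factor = 4 × 3 × 20 = 240
Stock = 104 μg/mL × 240 = 2.496 × 10^4 μg/mL = 25.0 mg/mL

25.0 mg/mL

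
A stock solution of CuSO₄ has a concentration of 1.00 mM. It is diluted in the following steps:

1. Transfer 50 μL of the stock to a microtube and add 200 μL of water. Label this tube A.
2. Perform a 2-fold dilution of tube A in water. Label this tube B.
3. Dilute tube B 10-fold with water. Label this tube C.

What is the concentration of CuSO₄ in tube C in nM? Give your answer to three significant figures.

1.00 × 10^4 nM

Step 1: 50 μL + 200 μL = 250 μL total → factor 250/50 = 5
Step 2: 2-fold → factor 2
Step 3: 10-fold → factor 10
Overall dilution factor = 5 × 2 × 10 = 100
Final = 1.00 mM / 100 = 0.01000 mM = 1.00 × 10^4 nM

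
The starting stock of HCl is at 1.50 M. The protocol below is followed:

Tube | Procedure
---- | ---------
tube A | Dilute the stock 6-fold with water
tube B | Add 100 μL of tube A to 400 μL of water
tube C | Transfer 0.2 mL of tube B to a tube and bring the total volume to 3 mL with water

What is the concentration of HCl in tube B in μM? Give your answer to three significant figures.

Step 1: 6-fold → factor 6
Step 2: 100 μL + 400 μL = 500 μL total → factor 500/100 = 5
Dilution factor through tube B = 6 × 5 = 30
[tube B] = 1.50 M / 30 = 0.05000 M = 5.00 × 10^4 μM

5.00 × 10^4 μM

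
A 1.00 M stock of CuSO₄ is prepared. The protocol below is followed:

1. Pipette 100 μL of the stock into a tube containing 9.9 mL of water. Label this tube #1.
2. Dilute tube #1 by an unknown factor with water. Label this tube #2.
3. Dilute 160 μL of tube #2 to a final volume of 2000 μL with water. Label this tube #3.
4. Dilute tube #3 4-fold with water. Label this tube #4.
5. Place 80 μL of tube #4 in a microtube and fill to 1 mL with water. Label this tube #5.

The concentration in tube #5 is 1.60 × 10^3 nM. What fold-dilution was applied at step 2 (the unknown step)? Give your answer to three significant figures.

Step 1: 100 μL + 9.9 mL = 10000 μL total → factor 10000/100 = 100
Step 2: unknown factor x
Step 3: 160 μL brought to 2000 μL → factor 2000/160 = 12.5
Step 4: 4-fold → factor 4
Step 5: 80 μL brought to 1 mL → factor 1000/80 = 12.5
Product of known-step factors = 62500
Overall factor = 1.00 M / (1.60 × 10^3 nM) = 6.25 × 10^5
x = 6.25 × 10^5 / 62500 = 10.0

10.0-fold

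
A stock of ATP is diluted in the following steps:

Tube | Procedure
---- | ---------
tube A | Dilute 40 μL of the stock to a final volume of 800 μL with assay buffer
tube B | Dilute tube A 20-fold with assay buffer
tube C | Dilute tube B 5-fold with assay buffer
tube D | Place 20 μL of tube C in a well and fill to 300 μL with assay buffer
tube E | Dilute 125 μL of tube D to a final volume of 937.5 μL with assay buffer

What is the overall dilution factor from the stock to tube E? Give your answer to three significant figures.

2.25 × 10^5

Step 1: 40 μL brought to 800 μL → factor 800/40 = 20
Step 2: 20-fold → factor 20
Step 3: 5-fold → factor 5
Step 4: 20 μL brought to 300 μL → factor 300/20 = 15
Step 5: 125 μL brought to 937.5 μL → factor 937.5/125 = 7.5
Overall dilution factor = 20 × 20 × 5 × 15 × 7.5 = 2.25 × 10^5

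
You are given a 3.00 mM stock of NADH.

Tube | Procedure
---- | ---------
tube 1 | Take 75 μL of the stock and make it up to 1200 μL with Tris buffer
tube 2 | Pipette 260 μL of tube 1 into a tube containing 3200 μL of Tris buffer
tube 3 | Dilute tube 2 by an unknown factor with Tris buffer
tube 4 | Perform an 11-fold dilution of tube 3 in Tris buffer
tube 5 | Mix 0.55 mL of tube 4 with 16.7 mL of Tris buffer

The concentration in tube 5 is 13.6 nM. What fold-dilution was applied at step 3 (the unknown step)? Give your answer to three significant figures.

3.00-fold

Step 1: 75 μL brought to 1200 μL → factor 1200/75 = 16
Step 2: 260 μL + 3200 μL = 3460 μL total → factor 3460/260 = 13.308
Step 3: unknown factor x
Step 4: 11-fold → factor 11
Step 5: 0.55 mL + 16.7 mL = 17.25 mL total → factor 17.25/0.55 = 31.364
Product of known-step factors = 73458
Overall factor = 3.00 mM / (13.6 nM) = 2.2059 × 10^5
x = 2.2059 × 10^5 / 73458 = 3.00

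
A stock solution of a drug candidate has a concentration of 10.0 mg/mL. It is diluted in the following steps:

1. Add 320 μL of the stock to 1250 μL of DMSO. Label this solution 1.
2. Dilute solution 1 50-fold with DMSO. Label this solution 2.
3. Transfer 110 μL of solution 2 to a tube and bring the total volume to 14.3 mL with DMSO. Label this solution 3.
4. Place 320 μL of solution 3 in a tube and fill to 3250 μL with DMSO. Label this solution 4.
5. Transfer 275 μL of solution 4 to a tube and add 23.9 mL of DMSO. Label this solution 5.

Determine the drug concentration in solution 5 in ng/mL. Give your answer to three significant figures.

Step 1: 320 μL + 1250 μL = 1570 μL total → factor 1570/320 = 4.9062
Step 2: 50-fold → factor 50
Step 3: 110 μL brought to 14.3 mL → factor 14300/110 = 130
Step 4: 320 μL brought to 3250 μL → factor 3250/320 = 10.156
Step 5: 275 μL + 23.9 mL = 24175 μL total → factor 24175/275 = 87.909
Overall dilution factor = 4.9062 × 50 × 130 × 10.156 × 87.909 = 2.8473 × 10^7
Final = 10.0 mg/mL / 2.8473 × 10^7 = 3.512 × 10^-7 mg/mL = 0.351 ng/mL

0.351 ng/mL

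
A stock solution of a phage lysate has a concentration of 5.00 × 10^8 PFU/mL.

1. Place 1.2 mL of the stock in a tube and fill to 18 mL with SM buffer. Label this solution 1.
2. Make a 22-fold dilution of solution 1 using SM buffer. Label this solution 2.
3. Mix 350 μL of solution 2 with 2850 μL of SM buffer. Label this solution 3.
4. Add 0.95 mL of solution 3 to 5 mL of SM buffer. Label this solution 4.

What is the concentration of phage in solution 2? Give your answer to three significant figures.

Step 1: 1.2 mL brought to 18 mL → factor 18/1.2 = 15
Step 2: 22-fold → factor 22
Dilution factor through solution 2 = 15 × 22 = 330
[solution 2] = 5.00 × 10^8 PFU/mL / 330 = 1.52 × 10^6 PFU/mL

1.52 × 10^6 PFU/mL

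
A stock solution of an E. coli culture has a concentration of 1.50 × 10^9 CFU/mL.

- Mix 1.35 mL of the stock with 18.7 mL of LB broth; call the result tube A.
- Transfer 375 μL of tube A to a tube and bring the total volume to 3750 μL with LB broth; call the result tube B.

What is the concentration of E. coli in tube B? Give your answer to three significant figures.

1.01 × 10^7 CFU/mL

Step 1: 1.35 mL + 18.7 mL = 20.05 mL total → factor 20.05/1.35 = 14.852
Step 2: 375 μL brought to 3750 μL → factor 3750/375 = 10
Overall dilution factor = 14.852 × 10 = 148.52
Final = 1.50 × 10^9 CFU/mL / 148.52 = 1.01 × 10^7 CFU/mL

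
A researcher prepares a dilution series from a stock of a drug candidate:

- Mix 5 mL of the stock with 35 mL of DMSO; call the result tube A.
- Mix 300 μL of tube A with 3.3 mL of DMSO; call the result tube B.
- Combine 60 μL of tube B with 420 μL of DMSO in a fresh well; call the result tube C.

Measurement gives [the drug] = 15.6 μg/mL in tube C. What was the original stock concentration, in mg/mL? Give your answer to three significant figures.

12.0 mg/mL

Step 1: 5 mL + 35 mL = 40 mL total → factor 40/5 = 8
Step 2: 300 μL + 3.3 mL = 3600 μL total → factor 3600/300 = 12
Step 3: 60 μL + 420 μL = 480 μL total → factor 480/60 = 8
Overall dilution factor = 8 × 12 × 8 = 768
Stock = 15.6 μg/mL × 768 = 1.198 × 10^4 μg/mL = 12.0 mg/mL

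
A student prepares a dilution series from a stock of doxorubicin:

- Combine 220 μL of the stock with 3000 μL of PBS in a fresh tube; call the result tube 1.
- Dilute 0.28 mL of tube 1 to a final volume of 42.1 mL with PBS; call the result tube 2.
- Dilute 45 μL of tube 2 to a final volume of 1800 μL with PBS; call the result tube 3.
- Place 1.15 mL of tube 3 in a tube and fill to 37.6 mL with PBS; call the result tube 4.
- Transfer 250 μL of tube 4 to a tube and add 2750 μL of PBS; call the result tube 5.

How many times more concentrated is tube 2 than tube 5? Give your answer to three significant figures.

1.57 × 10^4

Step 1: 220 μL + 3000 μL = 3220 μL total → factor 3220/220 = 14.636
Step 2: 0.28 mL brought to 42.1 mL → factor 42.1/0.28 = 150.36
Step 3: 45 μL brought to 1800 μL → factor 1800/45 = 40
Step 4: 1.15 mL brought to 37.6 mL → factor 37.6/1.15 = 32.696
Step 5: 250 μL + 2750 μL = 3000 μL total → factor 3000/250 = 12
Dilution factor to tube 2 = 2200.7; to tube 5 = 3.4537 × 10^7
[tube 2]/[tube 5] = (factor to tube 5)/(factor to tube 2) = 3.4537 × 10^7/2200.7 = 1.57 × 10^4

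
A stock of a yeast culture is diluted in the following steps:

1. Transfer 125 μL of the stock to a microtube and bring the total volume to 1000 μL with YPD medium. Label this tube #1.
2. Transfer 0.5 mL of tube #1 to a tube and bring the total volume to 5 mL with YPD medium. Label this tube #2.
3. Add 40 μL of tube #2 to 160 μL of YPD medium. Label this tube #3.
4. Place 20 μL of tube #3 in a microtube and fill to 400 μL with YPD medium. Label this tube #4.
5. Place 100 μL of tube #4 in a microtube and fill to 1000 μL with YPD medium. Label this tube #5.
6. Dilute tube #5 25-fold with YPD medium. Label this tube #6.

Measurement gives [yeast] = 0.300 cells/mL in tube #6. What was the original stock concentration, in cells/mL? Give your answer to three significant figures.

Step 1: 125 μL brought to 1000 μL → factor 1000/125 = 8
Step 2: 0.5 mL brought to 5 mL → factor 5/0.5 = 10
Step 3: 40 μL + 160 μL = 200 μL total → factor 200/40 = 5
Step 4: 20 μL brought to 400 μL → factor 400/20 = 20
Step 5: 100 μL brought to 1000 μL → factor 1000/100 = 10
Step 6: 25-fold → factor 25
Overall dilution factor = 8 × 10 × 5 × 20 × 10 × 25 = 2 × 10^6
Stock = 0.300 cells/mL × 2 × 10^6 = 6.00 × 10^5 cells/mL

6.00 × 10^5 cells/mL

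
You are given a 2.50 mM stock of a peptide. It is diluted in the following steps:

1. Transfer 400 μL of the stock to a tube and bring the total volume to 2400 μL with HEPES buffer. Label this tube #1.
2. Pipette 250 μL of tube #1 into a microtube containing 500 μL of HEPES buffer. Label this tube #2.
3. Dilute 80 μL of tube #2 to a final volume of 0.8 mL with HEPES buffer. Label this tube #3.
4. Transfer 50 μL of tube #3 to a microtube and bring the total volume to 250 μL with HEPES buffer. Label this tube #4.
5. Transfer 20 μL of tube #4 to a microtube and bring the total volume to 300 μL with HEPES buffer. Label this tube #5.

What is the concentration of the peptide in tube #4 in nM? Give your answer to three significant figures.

Step 1: 400 μL brought to 2400 μL → factor 2400/400 = 6
Step 2: 250 μL + 500 μL = 750 μL total → factor 750/250 = 3
Step 3: 80 μL brought to 0.8 mL → factor 800/80 = 10
Step 4: 50 μL brought to 250 μL → factor 250/50 = 5
Dilution factor through tube #4 = 6 × 3 × 10 × 5 = 900
[tube #4] = 2.50 mM / 900 = 0.002778 mM = 2.78 × 10^3 nM

2.78 × 10^3 nM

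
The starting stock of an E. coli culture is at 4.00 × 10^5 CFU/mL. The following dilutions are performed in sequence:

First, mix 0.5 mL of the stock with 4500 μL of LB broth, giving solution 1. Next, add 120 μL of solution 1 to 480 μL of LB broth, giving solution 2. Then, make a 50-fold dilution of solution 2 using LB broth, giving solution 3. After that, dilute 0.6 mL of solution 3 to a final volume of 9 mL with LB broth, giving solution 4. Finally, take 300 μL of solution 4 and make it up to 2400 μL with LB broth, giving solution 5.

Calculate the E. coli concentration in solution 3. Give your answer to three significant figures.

Step 1: 0.5 mL + 4500 μL = 5 mL total → factor 5/0.5 = 10
Step 2: 120 μL + 480 μL = 600 μL total → factor 600/120 = 5
Step 3: 50-fold → factor 50
Dilution factor through solution 3 = 10 × 5 × 50 = 2500
[solution 3] = 4.00 × 10^5 CFU/mL / 2500 = 160 CFU/mL

160 CFU/mL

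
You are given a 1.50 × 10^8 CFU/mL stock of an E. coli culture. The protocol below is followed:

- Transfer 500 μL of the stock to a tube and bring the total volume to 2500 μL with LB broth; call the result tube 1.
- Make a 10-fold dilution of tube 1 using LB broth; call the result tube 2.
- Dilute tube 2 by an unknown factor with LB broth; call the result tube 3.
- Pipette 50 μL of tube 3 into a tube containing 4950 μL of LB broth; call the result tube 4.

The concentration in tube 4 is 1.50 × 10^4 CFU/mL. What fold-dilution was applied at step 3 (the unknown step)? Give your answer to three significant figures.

Step 1: 500 μL brought to 2500 μL → factor 2500/500 = 5
Step 2: 10-fold → factor 10
Step 3: unknown factor x
Step 4: 50 μL + 4950 μL = 5000 μL total → factor 5000/50 = 100
Product of known-step factors = 5000
Overall factor = 1.50 × 10^8 CFU/mL / (1.50 × 10^4 CFU/mL) = 10000
x = 10000 / 5000 = 2.00

2.00-fold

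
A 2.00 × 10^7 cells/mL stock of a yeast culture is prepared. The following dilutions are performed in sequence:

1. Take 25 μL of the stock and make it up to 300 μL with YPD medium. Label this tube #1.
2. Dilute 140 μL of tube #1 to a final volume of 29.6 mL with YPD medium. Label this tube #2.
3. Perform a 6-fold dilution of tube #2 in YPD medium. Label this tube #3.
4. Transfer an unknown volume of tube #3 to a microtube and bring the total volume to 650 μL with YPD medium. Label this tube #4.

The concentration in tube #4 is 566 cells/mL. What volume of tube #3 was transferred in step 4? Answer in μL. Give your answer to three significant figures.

Step 1: 25 μL brought to 300 μL → factor 300/25 = 12
Step 2: 140 μL brought to 29.6 mL → factor 29600/140 = 211.43
Step 3: 6-fold → factor 6
Step 4: v brought to 650 μL → factor = 650 μL/v
Product of known-step factors = 15223
Overall factor = 2.00 × 10^7 cells/mL / (566 cells/mL) = 35336
Step-4 factor = 35336 / 15223 = 2.3212
v = 650 μL / 2.3212 = 280 μL

280 μL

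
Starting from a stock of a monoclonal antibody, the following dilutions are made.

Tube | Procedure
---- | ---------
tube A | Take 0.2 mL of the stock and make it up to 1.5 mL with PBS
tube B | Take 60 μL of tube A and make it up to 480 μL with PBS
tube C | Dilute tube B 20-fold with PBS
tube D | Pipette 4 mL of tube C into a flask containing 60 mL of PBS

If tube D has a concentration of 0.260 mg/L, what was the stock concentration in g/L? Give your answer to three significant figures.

4.99 g/L

Step 1: 0.2 mL brought to 1.5 mL → factor 1.5/0.2 = 7.5
Step 2: 60 μL brought to 480 μL → factor 480/60 = 8
Step 3: 20-fold → factor 20
Step 4: 4 mL + 60 mL = 64 mL total → factor 64/4 = 16
Overall dilution factor = 7.5 × 8 × 20 × 16 = 19200
Stock = 0.260 mg/L × 19200 = 4992 mg/L = 4.99 g/L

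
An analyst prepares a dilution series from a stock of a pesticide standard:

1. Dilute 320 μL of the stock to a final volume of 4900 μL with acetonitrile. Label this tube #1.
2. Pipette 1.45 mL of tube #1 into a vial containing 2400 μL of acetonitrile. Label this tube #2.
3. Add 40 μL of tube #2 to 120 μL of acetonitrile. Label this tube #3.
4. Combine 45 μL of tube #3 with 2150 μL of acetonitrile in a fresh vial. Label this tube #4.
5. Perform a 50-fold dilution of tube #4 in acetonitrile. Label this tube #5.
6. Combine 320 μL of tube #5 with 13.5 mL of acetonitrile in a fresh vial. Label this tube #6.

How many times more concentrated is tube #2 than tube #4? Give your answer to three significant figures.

Step 1: 320 μL brought to 4900 μL → factor 4900/320 = 15.312
Step 2: 1.45 mL + 2400 μL = 3.85 mL total → factor 3.85/1.45 = 2.6552
Step 3: 40 μL + 120 μL = 160 μL total → factor 160/40 = 4
Step 4: 45 μL + 2150 μL = 2195 μL total → factor 2195/45 = 48.778
Dilution factor to tube #2 = 40.657; to tube #4 = 7932.7
[tube #2]/[tube #4] = (factor to tube #4)/(factor to tube #2) = 7932.7/40.657 = 195

195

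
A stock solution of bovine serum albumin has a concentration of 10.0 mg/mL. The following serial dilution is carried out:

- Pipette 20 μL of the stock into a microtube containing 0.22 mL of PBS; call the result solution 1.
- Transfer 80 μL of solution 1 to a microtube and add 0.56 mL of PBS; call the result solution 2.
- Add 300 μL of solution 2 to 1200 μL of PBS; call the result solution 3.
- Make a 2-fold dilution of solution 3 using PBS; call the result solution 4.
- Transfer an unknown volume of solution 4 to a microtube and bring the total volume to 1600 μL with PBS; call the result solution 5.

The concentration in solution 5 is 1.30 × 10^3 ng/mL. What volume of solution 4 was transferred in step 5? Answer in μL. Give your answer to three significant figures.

200 μL

Step 1: 20 μL + 0.22 mL = 240 μL total → factor 240/20 = 12
Step 2: 80 μL + 0.56 mL = 640 μL total → factor 640/80 = 8
Step 3: 300 μL + 1200 μL = 1500 μL total → factor 1500/300 = 5
Step 4: 2-fold → factor 2
Step 5: v brought to 1600 μL → factor = 1600 μL/v
Product of known-step factors = 960
Overall factor = 10.0 mg/mL / (1.30 × 10^3 ng/mL) = 7692.3
Step-5 factor = 7692.3 / 960 = 8.0128
v = 1600 μL / 8.0128 = 200 μL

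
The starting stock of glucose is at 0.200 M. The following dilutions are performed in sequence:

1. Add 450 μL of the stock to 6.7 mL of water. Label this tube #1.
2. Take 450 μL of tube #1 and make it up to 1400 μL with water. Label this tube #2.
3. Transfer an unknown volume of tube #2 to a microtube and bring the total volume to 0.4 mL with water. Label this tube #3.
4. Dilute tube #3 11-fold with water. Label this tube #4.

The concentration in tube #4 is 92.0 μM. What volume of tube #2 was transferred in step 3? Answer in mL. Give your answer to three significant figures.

Step 1: 450 μL + 6.7 mL = 7150 μL total → factor 7150/450 = 15.889
Step 2: 450 μL brought to 1400 μL → factor 1400/450 = 3.1111
Step 3: v brought to 0.4 mL → factor = 0.4 mL/v
Step 4: 11-fold → factor 11
Product of known-step factors = 543.75
Overall factor = 0.200 M / (92.0 μM) = 2173.9
Step-3 factor = 2173.9 / 543.75 = 3.998
v = 0.4 mL / 3.998 = 0.100 mL

0.100 mL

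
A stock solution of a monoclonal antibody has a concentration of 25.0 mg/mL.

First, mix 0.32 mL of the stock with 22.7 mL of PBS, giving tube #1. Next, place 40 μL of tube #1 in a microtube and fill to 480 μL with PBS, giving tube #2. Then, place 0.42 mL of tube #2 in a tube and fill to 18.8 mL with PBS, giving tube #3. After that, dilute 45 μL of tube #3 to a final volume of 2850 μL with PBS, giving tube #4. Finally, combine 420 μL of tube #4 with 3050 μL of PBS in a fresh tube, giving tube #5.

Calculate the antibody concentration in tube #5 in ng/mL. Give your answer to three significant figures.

Step 1: 0.32 mL + 22.7 mL = 23.02 mL total → factor 23.02/0.32 = 71.938
Step 2: 40 μL brought to 480 μL → factor 480/40 = 12
Step 3: 0.42 mL brought to 18.8 mL → factor 18.8/0.42 = 44.762
Step 4: 45 μL brought to 2850 μL → factor 2850/45 = 63.333
Step 5: 420 μL + 3050 μL = 3470 μL total → factor 3470/420 = 8.2619
Dilution factor through tube #5 = 71.938 × 12 × 44.762 × 63.333 × 8.2619 = 2.0219 × 10^7
[tube #5] = 25.0 mg/mL / 2.0219 × 10^7 = 1.236 × 10^-6 mg/mL = 1.24 ng/mL

1.24 ng/mL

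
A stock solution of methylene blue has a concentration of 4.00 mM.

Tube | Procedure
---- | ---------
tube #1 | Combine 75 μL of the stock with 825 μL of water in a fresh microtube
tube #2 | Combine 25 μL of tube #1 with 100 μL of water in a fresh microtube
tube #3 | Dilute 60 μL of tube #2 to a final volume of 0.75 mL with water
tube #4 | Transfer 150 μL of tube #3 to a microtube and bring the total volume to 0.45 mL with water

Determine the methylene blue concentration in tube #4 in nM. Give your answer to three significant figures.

Step 1: 75 μL + 825 μL = 900 μL total → factor 900/75 = 12
Step 2: 25 μL + 100 μL = 125 μL total → factor 125/25 = 5
Step 3: 60 μL brought to 0.75 mL → factor 750/60 = 12.5
Step 4: 150 μL brought to 0.45 mL → factor 450/150 = 3
Overall dilution factor = 12 × 5 × 12.5 × 3 = 2250
Final = 4.00 mM / 2250 = 0.001778 mM = 1.78 × 10^3 nM

1.78 × 10^3 nM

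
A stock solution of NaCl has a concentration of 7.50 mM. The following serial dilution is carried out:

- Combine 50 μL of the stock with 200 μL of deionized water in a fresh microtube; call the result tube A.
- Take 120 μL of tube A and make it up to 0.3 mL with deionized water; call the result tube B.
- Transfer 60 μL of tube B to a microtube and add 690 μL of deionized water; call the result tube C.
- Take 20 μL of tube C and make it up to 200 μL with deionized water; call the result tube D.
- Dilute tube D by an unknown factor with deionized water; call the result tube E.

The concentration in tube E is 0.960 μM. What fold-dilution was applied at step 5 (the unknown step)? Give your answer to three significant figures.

Step 1: 50 μL + 200 μL = 250 μL total → factor 250/50 = 5
Step 2: 120 μL brought to 0.3 mL → factor 300/120 = 2.5
Step 3: 60 μL + 690 μL = 750 μL total → factor 750/60 = 12.5
Step 4: 20 μL brought to 200 μL → factor 200/20 = 10
Step 5: unknown factor x
Product of known-step factors = 1562.5
Overall factor = 7.50 mM / (0.960 μM) = 7812.5
x = 7812.5 / 1562.5 = 5.00

5.00-fold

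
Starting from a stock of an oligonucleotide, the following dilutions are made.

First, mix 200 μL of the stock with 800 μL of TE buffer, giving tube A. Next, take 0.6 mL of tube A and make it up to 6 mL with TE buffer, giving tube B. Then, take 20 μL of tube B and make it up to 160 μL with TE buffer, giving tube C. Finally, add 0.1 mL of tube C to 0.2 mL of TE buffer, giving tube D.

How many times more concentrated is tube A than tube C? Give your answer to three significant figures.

80.0

Step 1: 200 μL + 800 μL = 1000 μL total → factor 1000/200 = 5
Step 2: 0.6 mL brought to 6 mL → factor 6/0.6 = 10
Step 3: 20 μL brought to 160 μL → factor 160/20 = 8
Dilution factor to tube A = 5; to tube C = 400
[tube A]/[tube C] = (factor to tube C)/(factor to tube A) = 400/5 = 80.0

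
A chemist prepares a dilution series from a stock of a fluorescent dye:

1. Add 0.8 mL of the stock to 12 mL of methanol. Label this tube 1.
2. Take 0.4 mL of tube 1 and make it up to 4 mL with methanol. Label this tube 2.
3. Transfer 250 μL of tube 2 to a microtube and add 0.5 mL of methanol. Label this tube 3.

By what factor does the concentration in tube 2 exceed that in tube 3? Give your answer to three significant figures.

Step 1: 0.8 mL + 12 mL = 12.8 mL total → factor 12.8/0.8 = 16
Step 2: 0.4 mL brought to 4 mL → factor 4/0.4 = 10
Step 3: 250 μL + 0.5 mL = 750 μL total → factor 750/250 = 3
Dilution factor to tube 2 = 160; to tube 3 = 480
[tube 2]/[tube 3] = (factor to tube 3)/(factor to tube 2) = 480/160 = 3.00

3.00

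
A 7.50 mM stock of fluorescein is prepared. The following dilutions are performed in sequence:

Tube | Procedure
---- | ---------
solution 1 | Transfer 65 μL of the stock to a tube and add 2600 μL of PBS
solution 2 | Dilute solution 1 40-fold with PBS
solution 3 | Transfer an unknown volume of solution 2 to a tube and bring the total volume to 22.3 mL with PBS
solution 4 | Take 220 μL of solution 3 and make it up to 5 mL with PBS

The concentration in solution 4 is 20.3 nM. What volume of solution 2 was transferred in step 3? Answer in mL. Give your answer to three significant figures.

2.25 mL

Step 1: 65 μL + 2600 μL = 2665 μL total → factor 2665/65 = 41
Step 2: 40-fold → factor 40
Step 3: v brought to 22.3 mL → factor = 22.3 mL/v
Step 4: 220 μL brought to 5 mL → factor 5000/220 = 22.727
Product of known-step factors = 37273
Overall factor = 7.50 mM / (20.3 nM) = 3.6946 × 10^5
Step-3 factor = 3.6946 × 10^5 / 37273 = 9.9123
v = 22.3 mL / 9.9123 = 2.25 mL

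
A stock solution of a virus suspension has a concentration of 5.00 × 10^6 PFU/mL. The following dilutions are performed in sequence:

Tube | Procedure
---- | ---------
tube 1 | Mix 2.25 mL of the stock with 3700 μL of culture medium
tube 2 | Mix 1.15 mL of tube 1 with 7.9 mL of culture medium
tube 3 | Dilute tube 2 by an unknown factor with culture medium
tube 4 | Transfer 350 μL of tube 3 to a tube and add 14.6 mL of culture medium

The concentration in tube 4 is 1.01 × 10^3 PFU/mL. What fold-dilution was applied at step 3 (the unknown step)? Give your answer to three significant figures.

Step 1: 2.25 mL + 3700 μL = 5.95 mL total → factor 5.95/2.25 = 2.6444
Step 2: 1.15 mL + 7.9 mL = 9.05 mL total → factor 9.05/1.15 = 7.8696
Step 3: unknown factor x
Step 4: 350 μL + 14.6 mL = 14950 μL total → factor 14950/350 = 42.714
Product of known-step factors = 888.91
Overall factor = 5.00 × 10^6 PFU/mL / (1.01 × 10^3 PFU/mL) = 4950.5
x = 4950.5 / 888.91 = 5.57

5.57-fold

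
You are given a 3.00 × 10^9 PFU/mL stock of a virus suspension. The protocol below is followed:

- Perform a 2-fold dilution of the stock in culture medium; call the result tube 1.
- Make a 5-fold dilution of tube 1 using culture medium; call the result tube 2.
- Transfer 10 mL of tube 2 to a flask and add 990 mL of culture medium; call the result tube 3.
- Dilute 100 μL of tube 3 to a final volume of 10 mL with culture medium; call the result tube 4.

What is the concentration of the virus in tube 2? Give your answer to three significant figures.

3.00 × 10^8 PFU/mL

Step 1: 2-fold → factor 2
Step 2: 5-fold → factor 5
Dilution factor through tube 2 = 2 × 5 = 10
[tube 2] = 3.00 × 10^9 PFU/mL / 10 = 3.00 × 10^8 PFU/mL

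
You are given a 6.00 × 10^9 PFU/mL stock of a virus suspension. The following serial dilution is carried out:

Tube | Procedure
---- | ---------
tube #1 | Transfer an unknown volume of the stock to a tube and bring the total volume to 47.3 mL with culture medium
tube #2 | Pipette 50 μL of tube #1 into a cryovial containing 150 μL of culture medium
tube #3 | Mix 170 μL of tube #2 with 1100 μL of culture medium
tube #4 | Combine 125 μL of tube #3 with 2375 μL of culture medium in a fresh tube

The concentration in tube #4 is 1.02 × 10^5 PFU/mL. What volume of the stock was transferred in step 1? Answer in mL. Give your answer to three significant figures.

Step 1: v brought to 47.3 mL → factor = 47.3 mL/v
Step 2: 50 μL + 150 μL = 200 μL total → factor 200/50 = 4
Step 3: 170 μL + 1100 μL = 1270 μL total → factor 1270/170 = 7.4706
Step 4: 125 μL + 2375 μL = 2500 μL total → factor 2500/125 = 20
Product of known-step factors = 597.65
Overall factor = 6.00 × 10^9 PFU/mL / (1.02 × 10^5 PFU/mL) = 58824
Step-1 factor = 58824 / 597.65 = 98.425
v = 47.3 mL / 98.425 = 0.481 mL

0.481 mL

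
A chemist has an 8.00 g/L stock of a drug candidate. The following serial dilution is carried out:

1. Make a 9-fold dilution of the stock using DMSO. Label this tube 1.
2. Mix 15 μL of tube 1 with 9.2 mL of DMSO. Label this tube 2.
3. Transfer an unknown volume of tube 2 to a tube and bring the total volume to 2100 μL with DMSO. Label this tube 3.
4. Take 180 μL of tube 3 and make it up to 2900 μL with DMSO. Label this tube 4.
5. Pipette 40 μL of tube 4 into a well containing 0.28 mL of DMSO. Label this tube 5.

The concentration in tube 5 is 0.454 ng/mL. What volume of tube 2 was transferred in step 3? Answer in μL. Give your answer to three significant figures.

Step 1: 9-fold → factor 9
Step 2: 15 μL + 9.2 mL = 9215 μL total → factor 9215/15 = 614.33
Step 3: v brought to 2100 μL → factor = 2100 μL/v
Step 4: 180 μL brought to 2900 μL → factor 2900/180 = 16.111
Step 5: 40 μL + 0.28 mL = 320 μL total → factor 320/40 = 8
Product of known-step factors = 7.1263 × 10^5
Overall factor = 8.00 g/L / (0.454 ng/mL) = 1.7621 × 10^7
Step-3 factor = 1.7621 × 10^7 / 7.1263 × 10^5 = 24.727
v = 2100 μL / 24.727 = 84.9 μL

84.9 μL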